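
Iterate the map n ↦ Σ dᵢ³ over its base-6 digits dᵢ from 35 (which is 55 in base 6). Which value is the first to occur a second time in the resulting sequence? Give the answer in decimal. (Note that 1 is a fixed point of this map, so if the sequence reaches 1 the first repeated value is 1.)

190

35 = (5,5)_6 → 5³ + 5³ = 250
250 = (1,0,5,4)_6 → 1³ + 0³ + 5³ + 4³ = 190
190 = (5,1,4)_6 → 5³ + 1³ + 4³ = 190  — 190 already appeared earlier.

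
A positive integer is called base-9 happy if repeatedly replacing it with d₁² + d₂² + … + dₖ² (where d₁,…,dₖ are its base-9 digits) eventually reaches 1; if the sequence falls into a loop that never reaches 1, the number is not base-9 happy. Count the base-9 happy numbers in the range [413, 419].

413: 413 → 89 → 65 → 53 → 89  (repeats 89)
414: 414 → 26 → 68 → 74 → 68  (repeats 68)
415: 415 → 27 → 9 → 1  (reaches 1)
416: 416 → 30 → 18 → 4 → 16 → 50 → 50  (repeats 50)
417: 417 → 35 → 73 → 65 → 53 → 89 → 65  (repeats 65)
418: 418 → 42 → 52 → 74 → 68 → 74  (repeats 74)
419: 419 → 51 → 61 → 85 → 17 → 65 → 53 → 89 → 65  (repeats 65)
base-9 happy: 415

1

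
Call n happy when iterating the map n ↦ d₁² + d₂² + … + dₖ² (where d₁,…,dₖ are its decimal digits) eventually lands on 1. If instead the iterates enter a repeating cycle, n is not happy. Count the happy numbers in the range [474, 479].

1

474: 474 → 81 → 65 → 61 → 37 → 58 → 89 → 145 → 42 → 20 → 4 → 16 → 37  — not happy
475: 475 → 90 → 81 → 65 → 61 → 37 → 58 → 89 → 145 → 42 → 20 → 4 → 16 → 37  — not happy
476: 476 → 101 → 2 → 4 → 16 → 37 → 58 → 89 → 145 → 42 → 20 → 4  — not happy
477: 477 → 114 → 18 → 65 → 61 → 37 → 58 → 89 → 145 → 42 → 20 → 4 → 16 → 37  — not happy
478: 478 → 129 → 86 → 100 → 1  — happy
479: 479 → 146 → 53 → 34 → 25 → 29 → 85 → 89 → 145 → 42 → 20 → 4 → 16 → 37 → 58 → 89  — not happy
happy: 478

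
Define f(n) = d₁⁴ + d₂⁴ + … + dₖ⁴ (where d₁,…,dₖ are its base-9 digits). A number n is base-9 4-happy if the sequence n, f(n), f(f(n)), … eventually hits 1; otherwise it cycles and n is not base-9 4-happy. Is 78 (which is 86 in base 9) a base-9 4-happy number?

not base-9 4-happy

78 = (8,6)_9 → 8⁴ + 6⁴ = 5392
5392 = (7,3,5,1)_9 → 7⁴ + 3⁴ + 5⁴ + 1⁴ = 3108
3108 = (4,2,3,3)_9 → 4⁴ + 2⁴ + 3⁴ + 3⁴ = 434
434 = (5,3,2)_9 → 5⁴ + 3⁴ + 2⁴ = 722
722 = (8,8,2)_9 → 8⁴ + 8⁴ + 2⁴ = 8208
8208 = (1,2,2,3,0)_9 → 1⁴ + 2⁴ + 2⁴ + 3⁴ + 0⁴ = 114
114 = (1,3,6)_9 → 1⁴ + 3⁴ + 6⁴ = 1378
1378 = (1,8,0,1)_9 → 1⁴ + 8⁴ + 0⁴ + 1⁴ = 4098
4098 = (5,5,5,3)_9 → 5⁴ + 5⁴ + 5⁴ + 3⁴ = 1956
1956 = (2,6,1,3)_9 → 2⁴ + 6⁴ + 1⁴ + 3⁴ = 1394
1394 = (1,8,1,8)_9 → 1⁴ + 8⁴ + 1⁴ + 8⁴ = 8194
8194 = (1,2,2,1,4)_9 → 1⁴ + 2⁴ + 2⁴ + 1⁴ + 4⁴ = 290
290 = (3,5,2)_9 → 3⁴ + 5⁴ + 2⁴ = 722  — 722 already seen; the sequence cycles without reaching 1.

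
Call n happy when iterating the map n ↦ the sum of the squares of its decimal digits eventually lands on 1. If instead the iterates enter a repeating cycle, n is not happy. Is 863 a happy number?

happy

863 → 8² + 6² + 3² = 64 + 36 + 9 = 109
109 → 1² + 0² + 9² = 1 + 0 + 81 = 82
82 → 8² + 2² = 64 + 4 = 68
68 → 6² + 8² = 36 + 64 = 100
100 → 1² + 0² + 0² = 1 + 0 + 0 = 1  — reached 1.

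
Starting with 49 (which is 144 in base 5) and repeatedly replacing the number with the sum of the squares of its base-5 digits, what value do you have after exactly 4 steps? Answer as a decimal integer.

1

49 = (1,4,4)_5 → 1² + 4² + 4² = 1 + 16 + 16 = 33
33 = (1,1,3)_5 → 1² + 1² + 3² = 1 + 1 + 9 = 11
11 = (2,1)_5 → 2² + 1² = 4 + 1 = 5
5 = (1,0)_5 → 1² + 0² = 1 + 0 = 1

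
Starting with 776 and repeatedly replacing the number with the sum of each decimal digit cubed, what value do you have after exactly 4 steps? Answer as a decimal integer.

776 → 902
902 → 737
737 → 713
713 → 371

371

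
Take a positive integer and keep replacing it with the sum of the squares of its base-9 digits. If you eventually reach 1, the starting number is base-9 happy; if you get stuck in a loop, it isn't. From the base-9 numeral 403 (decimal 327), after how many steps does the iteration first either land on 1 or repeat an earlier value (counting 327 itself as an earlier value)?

327 = (4,0,3)_9 → 4² + 0² + 3² = 25
25 = (2,7)_9 → 2² + 7² = 53
53 = (5,8)_9 → 5² + 8² = 89
89 = (1,0,8)_9 → 1² + 0² + 8² = 65
65 = (7,2)_9 → 7² + 2² = 53  — 53 repeats.
That took 5 steps.

5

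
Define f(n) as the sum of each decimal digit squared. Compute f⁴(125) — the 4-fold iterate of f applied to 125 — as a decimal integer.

125 → 1² + 2² + 5² = 1 + 4 + 25 = 30
30 → 3² + 0² = 9 + 0 = 9
9 → 9² = 81
81 → 8² + 1² = 64 + 1 = 65

65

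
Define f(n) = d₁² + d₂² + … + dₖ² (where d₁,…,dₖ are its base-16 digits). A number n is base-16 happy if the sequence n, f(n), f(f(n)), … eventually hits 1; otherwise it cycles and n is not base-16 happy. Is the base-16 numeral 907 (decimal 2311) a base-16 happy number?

2311 = (9,0,7)_16 → 9² + 0² + 7² = 130
130 = (8,2)_16 → 8² + 2² = 68
68 = (4,4)_16 → 4² + 4² = 32
32 = (2,0)_16 → 2² + 0² = 4
4 = (4)_16 → 4² = 16
16 = (1,0)_16 → 1² + 0² = 1  — reached 1.

base-16 happy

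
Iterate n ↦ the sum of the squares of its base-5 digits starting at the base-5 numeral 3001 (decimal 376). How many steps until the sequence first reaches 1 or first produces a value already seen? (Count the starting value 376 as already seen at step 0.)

4

376 = (3,0,0,1)_5 → 3² + 0² + 0² + 1² = 10
10 = (2,0)_5 → 2² + 0² = 4
4 = (4)_5 → 4² = 16
16 = (3,1)_5 → 3² + 1² = 10  — 10 repeats.
That took 4 steps.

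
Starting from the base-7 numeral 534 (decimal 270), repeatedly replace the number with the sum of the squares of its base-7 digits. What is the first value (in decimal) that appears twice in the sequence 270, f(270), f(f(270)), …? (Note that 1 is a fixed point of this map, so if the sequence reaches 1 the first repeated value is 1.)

270 = (5,3,4)_7 → 5² + 3² + 4² = 50
50 = (1,0,1)_7 → 1² + 0² + 1² = 2
2 = (2)_7 → 2² = 4
4 = (4)_7 → 4² = 16
16 = (2,2)_7 → 2² + 2² = 8
8 = (1,1)_7 → 1² + 1² = 2  — 2 already appeared earlier.

2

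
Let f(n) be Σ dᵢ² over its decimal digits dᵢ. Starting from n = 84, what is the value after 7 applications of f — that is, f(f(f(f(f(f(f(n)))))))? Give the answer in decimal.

145

84 → 8² + 4² = 64 + 16 = 80
80 → 8² + 0² = 64 + 0 = 64
64 → 6² + 4² = 36 + 16 = 52
52 → 5² + 2² = 25 + 4 = 29
29 → 2² + 9² = 4 + 81 = 85
85 → 8² + 5² = 64 + 25 = 89
89 → 8² + 9² = 64 + 81 = 145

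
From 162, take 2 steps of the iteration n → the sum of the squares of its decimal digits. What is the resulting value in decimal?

17

162 → 41
41 → 17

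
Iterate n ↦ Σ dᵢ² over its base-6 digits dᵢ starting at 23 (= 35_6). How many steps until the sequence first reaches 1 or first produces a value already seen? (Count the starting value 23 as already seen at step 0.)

23 = (3,5)_6 → 3² + 5² = 9 + 25 = 34
34 = (5,4)_6 → 5² + 4² = 25 + 16 = 41
41 = (1,0,5)_6 → 1² + 0² + 5² = 1 + 0 + 25 = 26
26 = (4,2)_6 → 4² + 2² = 16 + 4 = 20
20 = (3,2)_6 → 3² + 2² = 9 + 4 = 13
13 = (2,1)_6 → 2² + 1² = 4 + 1 = 5
5 = (5)_6 → 5² = 25
25 = (4,1)_6 → 4² + 1² = 16 + 1 = 17
17 = (2,5)_6 → 2² + 5² = 4 + 25 = 29
29 = (4,5)_6 → 4² + 5² = 16 + 25 = 41  — 41 repeats.
That took 10 steps.

10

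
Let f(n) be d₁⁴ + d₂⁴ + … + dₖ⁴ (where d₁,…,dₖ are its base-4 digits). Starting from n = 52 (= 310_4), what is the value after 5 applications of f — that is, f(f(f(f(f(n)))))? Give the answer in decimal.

16

52 = (3,1,0)_4 → 3⁴ + 1⁴ + 0⁴ = 82
82 = (1,1,0,2)_4 → 1⁴ + 1⁴ + 0⁴ + 2⁴ = 18
18 = (1,0,2)_4 → 1⁴ + 0⁴ + 2⁴ = 17
17 = (1,0,1)_4 → 1⁴ + 0⁴ + 1⁴ = 2
2 = (2)_4 → 2⁴ = 16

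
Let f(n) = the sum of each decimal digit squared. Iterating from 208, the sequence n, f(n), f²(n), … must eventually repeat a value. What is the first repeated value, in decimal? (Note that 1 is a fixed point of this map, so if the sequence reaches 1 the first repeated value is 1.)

208 → 2² + 0² + 8² = 68
68 → 6² + 8² = 100
100 → 1² + 0² + 0² = 1  — reached the fixed point 1.
1 → 1, so 1 is the first repeated value.

1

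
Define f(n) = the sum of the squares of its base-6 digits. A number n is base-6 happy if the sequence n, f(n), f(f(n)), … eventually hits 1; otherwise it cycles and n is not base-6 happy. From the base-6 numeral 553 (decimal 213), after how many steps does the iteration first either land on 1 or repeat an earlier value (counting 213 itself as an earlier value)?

14

213 = (5,5,3)_6 → 5² + 5² + 3² = 59
59 = (1,3,5)_6 → 1² + 3² + 5² = 35
35 = (5,5)_6 → 5² + 5² = 50
50 = (1,2,2)_6 → 1² + 2² + 2² = 9
9 = (1,3)_6 → 1² + 3² = 10
10 = (1,4)_6 → 1² + 4² = 17
17 = (2,5)_6 → 2² + 5² = 29
29 = (4,5)_6 → 4² + 5² = 41
41 = (1,0,5)_6 → 1² + 0² + 5² = 26
26 = (4,2)_6 → 4² + 2² = 20
20 = (3,2)_6 → 3² + 2² = 13
13 = (2,1)_6 → 2² + 1² = 5
5 = (5)_6 → 5² = 25
25 = (4,1)_6 → 4² + 1² = 17  — 17 repeats.
That took 14 steps.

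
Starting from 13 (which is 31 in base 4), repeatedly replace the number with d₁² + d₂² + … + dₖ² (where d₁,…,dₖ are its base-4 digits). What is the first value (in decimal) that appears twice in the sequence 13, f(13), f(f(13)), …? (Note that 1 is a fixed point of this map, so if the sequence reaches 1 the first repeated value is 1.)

13 = (3,1)_4 → 3² + 1² = 10
10 = (2,2)_4 → 2² + 2² = 8
8 = (2,0)_4 → 2² + 0² = 4
4 = (1,0)_4 → 1² + 0² = 1  — reached the fixed point 1.
1 → 1, so 1 is the first repeated value.

1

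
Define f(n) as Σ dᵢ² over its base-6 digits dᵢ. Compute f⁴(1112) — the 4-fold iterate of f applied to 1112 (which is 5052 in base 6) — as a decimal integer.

1112 = (5,0,5,2)_6 → 5² + 0² + 5² + 2² = 54
54 = (1,3,0)_6 → 1² + 3² + 0² = 10
10 = (1,4)_6 → 1² + 4² = 17
17 = (2,5)_6 → 2² + 5² = 29

29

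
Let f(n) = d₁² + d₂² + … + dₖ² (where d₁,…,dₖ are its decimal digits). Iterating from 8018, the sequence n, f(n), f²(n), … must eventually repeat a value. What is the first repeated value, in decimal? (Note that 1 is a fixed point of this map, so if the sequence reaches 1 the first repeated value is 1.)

8018 → 8² + 0² + 1² + 8² = 129
129 → 1² + 2² + 9² = 86
86 → 8² + 6² = 100
100 → 1² + 0² + 0² = 1  — reached the fixed point 1.
1 → 1, so 1 is the first repeated value.

1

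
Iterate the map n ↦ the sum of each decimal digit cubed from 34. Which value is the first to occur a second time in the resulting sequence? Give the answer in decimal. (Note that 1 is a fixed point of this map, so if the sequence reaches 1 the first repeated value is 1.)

370

34 → 3³ + 4³ = 27 + 64 = 91
91 → 9³ + 1³ = 729 + 1 = 730
730 → 7³ + 3³ + 0³ = 343 + 27 + 0 = 370
370 → 3³ + 7³ + 0³ = 27 + 343 + 0 = 370  — 370 already appeared earlier.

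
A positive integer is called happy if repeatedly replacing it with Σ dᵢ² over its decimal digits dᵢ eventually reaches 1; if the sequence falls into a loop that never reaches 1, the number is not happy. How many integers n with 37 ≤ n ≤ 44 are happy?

37: 37 → 58 → 89 → 145 → 42 → 20 → 4 → 16 → 37  — not happy
38: 38 → 73 → 58 → 89 → 145 → 42 → 20 → 4 → 16 → 37 → 58  — not happy
39: 39 → 90 → 81 → 65 → 61 → 37 → 58 → 89 → 145 → 42 → 20 → 4 → 16 → 37  — not happy
40: 40 → 16 → 37 → 58 → 89 → 145 → 42 → 20 → 4 → 16  — not happy
41: 41 → 17 → 50 → 25 → 29 → 85 → 89 → 145 → 42 → 20 → 4 → 16 → 37 → 58 → 89  — not happy
42: 42 → 20 → 4 → 16 → 37 → 58 → 89 → 145 → 42  — not happy
43: 43 → 25 → 29 → 85 → 89 → 145 → 42 → 20 → 4 → 16 → 37 → 58 → 89  — not happy
44: 44 → 32 → 13 → 10 → 1  — happy
happy: 44

1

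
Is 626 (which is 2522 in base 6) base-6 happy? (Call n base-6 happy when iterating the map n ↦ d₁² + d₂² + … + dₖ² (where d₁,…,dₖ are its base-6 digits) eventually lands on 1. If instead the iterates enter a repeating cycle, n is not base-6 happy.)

626 = (2,5,2,2)_6 → 2² + 5² + 2² + 2² = 37
37 = (1,0,1)_6 → 1² + 0² + 1² = 2
2 = (2)_6 → 2² = 4
4 = (4)_6 → 4² = 16
16 = (2,4)_6 → 2² + 4² = 20
20 = (3,2)_6 → 3² + 2² = 13
13 = (2,1)_6 → 2² + 1² = 5
5 = (5)_6 → 5² = 25
25 = (4,1)_6 → 4² + 1² = 17
17 = (2,5)_6 → 2² + 5² = 29
29 = (4,5)_6 → 4² + 5² = 41
41 = (1,0,5)_6 → 1² + 0² + 5² = 26
26 = (4,2)_6 → 4² + 2² = 20  — 20 already seen; the sequence cycles without reaching 1.

not base-6 happy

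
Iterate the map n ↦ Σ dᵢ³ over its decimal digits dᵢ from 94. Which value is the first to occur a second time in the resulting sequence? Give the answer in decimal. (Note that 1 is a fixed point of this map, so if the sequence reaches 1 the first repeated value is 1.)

94 → 9³ + 4³ = 729 + 64 = 793
793 → 7³ + 9³ + 3³ = 343 + 729 + 27 = 1099
1099 → 1³ + 0³ + 9³ + 9³ = 1 + 0 + 729 + 729 = 1459
1459 → 1³ + 4³ + 5³ + 9³ = 1 + 64 + 125 + 729 = 919
919 → 9³ + 1³ + 9³ = 729 + 1 + 729 = 1459  — 1459 already appeared earlier.

1459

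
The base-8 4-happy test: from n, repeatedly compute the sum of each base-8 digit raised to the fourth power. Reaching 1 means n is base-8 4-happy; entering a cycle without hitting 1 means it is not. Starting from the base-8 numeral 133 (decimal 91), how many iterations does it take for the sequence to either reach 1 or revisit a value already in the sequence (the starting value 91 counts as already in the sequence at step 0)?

11

91 = (1,3,3)_8 → 1⁴ + 3⁴ + 3⁴ = 1 + 81 + 81 = 163
163 = (2,4,3)_8 → 2⁴ + 4⁴ + 3⁴ = 16 + 256 + 81 = 353
353 = (5,4,1)_8 → 5⁴ + 4⁴ + 1⁴ = 625 + 256 + 1 = 882
882 = (1,5,6,2)_8 → 1⁴ + 5⁴ + 6⁴ + 2⁴ = 1 + 625 + 1296 + 16 = 1938
1938 = (3,6,2,2)_8 → 3⁴ + 6⁴ + 2⁴ + 2⁴ = 81 + 1296 + 16 + 16 = 1409
1409 = (2,6,0,1)_8 → 2⁴ + 6⁴ + 0⁴ + 1⁴ = 16 + 1296 + 0 + 1 = 1313
1313 = (2,4,4,1)_8 → 2⁴ + 4⁴ + 4⁴ + 1⁴ = 16 + 256 + 256 + 1 = 529
529 = (1,0,2,1)_8 → 1⁴ + 0⁴ + 2⁴ + 1⁴ = 1 + 0 + 16 + 1 = 18
18 = (2,2)_8 → 2⁴ + 2⁴ = 16 + 16 = 32
32 = (4,0)_8 → 4⁴ + 0⁴ = 256 + 0 = 256
256 = (4,0,0)_8 → 4⁴ + 0⁴ + 0⁴ = 256 + 0 + 0 = 256  — 256 repeats.
That took 11 steps.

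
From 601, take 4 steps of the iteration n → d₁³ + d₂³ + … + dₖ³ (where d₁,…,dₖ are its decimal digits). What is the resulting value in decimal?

217

601 → 217
217 → 352
352 → 160
160 → 217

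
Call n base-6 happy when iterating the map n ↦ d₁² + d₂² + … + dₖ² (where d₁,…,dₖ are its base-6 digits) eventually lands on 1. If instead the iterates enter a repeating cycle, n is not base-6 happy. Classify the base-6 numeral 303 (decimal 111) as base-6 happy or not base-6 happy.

not base-6 happy

111 = (3,0,3)_6 → 18
18 = (3,0)_6 → 9
9 = (1,3)_6 → 10
10 = (1,4)_6 → 17
17 = (2,5)_6 → 29
29 = (4,5)_6 → 41
41 = (1,0,5)_6 → 26
26 = (4,2)_6 → 20
20 = (3,2)_6 → 13
13 = (2,1)_6 → 5
5 = (5)_6 → 25
25 = (4,1)_6 → 17  — 17 already seen; the sequence cycles without reaching 1.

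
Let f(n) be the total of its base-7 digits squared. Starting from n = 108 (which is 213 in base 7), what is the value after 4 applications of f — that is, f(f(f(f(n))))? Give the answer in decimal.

8

108 = (2,1,3)_7 → 2² + 1² + 3² = 14
14 = (2,0)_7 → 2² + 0² = 4
4 = (4)_7 → 4² = 16
16 = (2,2)_7 → 2² + 2² = 8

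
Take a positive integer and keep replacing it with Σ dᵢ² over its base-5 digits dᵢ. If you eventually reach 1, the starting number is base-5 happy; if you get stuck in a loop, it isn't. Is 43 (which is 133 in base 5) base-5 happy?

43 = (1,3,3)_5 → 1² + 3² + 3² = 19
19 = (3,4)_5 → 3² + 4² = 25
25 = (1,0,0)_5 → 1² + 0² + 0² = 1  — reached 1.

base-5 happy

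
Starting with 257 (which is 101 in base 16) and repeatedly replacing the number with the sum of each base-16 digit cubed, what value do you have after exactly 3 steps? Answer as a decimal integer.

512

257 = (1,0,1)_16 → 1³ + 0³ + 1³ = 2
2 = (2)_16 → 2³ = 8
8 = (8)_16 → 8³ = 512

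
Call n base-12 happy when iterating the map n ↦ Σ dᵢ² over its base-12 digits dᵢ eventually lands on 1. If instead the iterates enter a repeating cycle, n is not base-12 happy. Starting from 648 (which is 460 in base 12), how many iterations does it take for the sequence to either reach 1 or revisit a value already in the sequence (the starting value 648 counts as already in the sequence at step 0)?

648 = (4,6,0)_12 → 52
52 = (4,4)_12 → 32
32 = (2,8)_12 → 68
68 = (5,8)_12 → 89
89 = (7,5)_12 → 74
74 = (6,2)_12 → 40
40 = (3,4)_12 → 25
25 = (2,1)_12 → 5
5 = (5)_12 → 25  — 25 repeats.
That took 9 steps.

9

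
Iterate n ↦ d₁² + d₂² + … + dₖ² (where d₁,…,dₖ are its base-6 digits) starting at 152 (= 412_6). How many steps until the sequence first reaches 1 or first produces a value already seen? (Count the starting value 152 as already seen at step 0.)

152 = (4,1,2)_6 → 4² + 1² + 2² = 16 + 1 + 4 = 21
21 = (3,3)_6 → 3² + 3² = 9 + 9 = 18
18 = (3,0)_6 → 3² + 0² = 9 + 0 = 9
9 = (1,3)_6 → 1² + 3² = 1 + 9 = 10
10 = (1,4)_6 → 1² + 4² = 1 + 16 = 17
17 = (2,5)_6 → 2² + 5² = 4 + 25 = 29
29 = (4,5)_6 → 4² + 5² = 16 + 25 = 41
41 = (1,0,5)_6 → 1² + 0² + 5² = 1 + 0 + 25 = 26
26 = (4,2)_6 → 4² + 2² = 16 + 4 = 20
20 = (3,2)_6 → 3² + 2² = 9 + 4 = 13
13 = (2,1)_6 → 2² + 1² = 4 + 1 = 5
5 = (5)_6 → 5² = 25
25 = (4,1)_6 → 4² + 1² = 16 + 1 = 17  — 17 repeats.
That took 13 steps.

13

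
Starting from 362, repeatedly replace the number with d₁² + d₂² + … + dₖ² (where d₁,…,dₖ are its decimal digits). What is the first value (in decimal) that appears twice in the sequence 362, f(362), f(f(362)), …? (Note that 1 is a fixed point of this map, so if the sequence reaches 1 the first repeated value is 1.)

362 → 3² + 6² + 2² = 9 + 36 + 4 = 49
49 → 4² + 9² = 16 + 81 = 97
97 → 9² + 7² = 81 + 49 = 130
130 → 1² + 3² + 0² = 1 + 9 + 0 = 10
10 → 1² + 0² = 1 + 0 = 1  — reached the fixed point 1.
1 → 1, so 1 is the first repeated value.

1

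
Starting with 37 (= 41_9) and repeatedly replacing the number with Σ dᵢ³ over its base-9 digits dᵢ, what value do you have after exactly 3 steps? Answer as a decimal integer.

37 = (4,1)_9 → 4³ + 1³ = 64 + 1 = 65
65 = (7,2)_9 → 7³ + 2³ = 343 + 8 = 351
351 = (4,3,0)_9 → 4³ + 3³ + 0³ = 64 + 27 + 0 = 91

91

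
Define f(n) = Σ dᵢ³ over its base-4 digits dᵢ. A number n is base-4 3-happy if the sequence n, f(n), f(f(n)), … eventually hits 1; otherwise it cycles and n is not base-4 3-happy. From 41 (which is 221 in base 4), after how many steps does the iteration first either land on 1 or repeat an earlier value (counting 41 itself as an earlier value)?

4

41 = (2,2,1)_4 → 2³ + 2³ + 1³ = 17
17 = (1,0,1)_4 → 1³ + 0³ + 1³ = 2
2 = (2)_4 → 2³ = 8
8 = (2,0)_4 → 2³ + 0³ = 8  — 8 repeats.
That took 4 steps.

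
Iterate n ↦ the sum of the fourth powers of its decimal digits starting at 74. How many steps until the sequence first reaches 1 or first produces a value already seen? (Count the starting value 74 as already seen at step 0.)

74 → 7⁴ + 4⁴ = 2401 + 256 = 2657
2657 → 2⁴ + 6⁴ + 5⁴ + 7⁴ = 16 + 1296 + 625 + 2401 = 4338
4338 → 4⁴ + 3⁴ + 3⁴ + 8⁴ = 256 + 81 + 81 + 4096 = 4514
4514 → 4⁴ + 5⁴ + 1⁴ + 4⁴ = 256 + 625 + 1 + 256 = 1138
1138 → 1⁴ + 1⁴ + 3⁴ + 8⁴ = 1 + 1 + 81 + 4096 = 4179
4179 → 4⁴ + 1⁴ + 7⁴ + 9⁴ = 256 + 1 + 2401 + 6561 = 9219
9219 → 9⁴ + 2⁴ + 1⁴ + 9⁴ = 6561 + 16 + 1 + 6561 = 13139
13139 → 1⁴ + 3⁴ + 1⁴ + 3⁴ + 9⁴ = 1 + 81 + 1 + 81 + 6561 = 6725
6725 → 6⁴ + 7⁴ + 2⁴ + 5⁴ = 1296 + 2401 + 16 + 625 = 4338  — 4338 repeats.
That took 9 steps.

9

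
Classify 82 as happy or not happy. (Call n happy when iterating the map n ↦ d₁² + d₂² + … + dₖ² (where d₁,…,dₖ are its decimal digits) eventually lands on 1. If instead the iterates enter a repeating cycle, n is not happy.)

happy

82 → 8² + 2² = 68
68 → 6² + 8² = 100
100 → 1² + 0² + 0² = 1  — reached 1.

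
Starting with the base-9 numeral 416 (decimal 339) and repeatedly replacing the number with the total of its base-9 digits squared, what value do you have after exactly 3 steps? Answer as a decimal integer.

65

339 = (4,1,6)_9 → 4² + 1² + 6² = 53
53 = (5,8)_9 → 5² + 8² = 89
89 = (1,0,8)_9 → 1² + 0² + 8² = 65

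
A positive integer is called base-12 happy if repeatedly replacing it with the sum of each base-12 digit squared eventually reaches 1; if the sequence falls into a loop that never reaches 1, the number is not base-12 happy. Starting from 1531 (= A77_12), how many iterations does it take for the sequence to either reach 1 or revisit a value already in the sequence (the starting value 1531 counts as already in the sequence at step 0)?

1531 = (10,7,7)_12 → 10² + 7² + 7² = 100 + 49 + 49 = 198
198 = (1,4,6)_12 → 1² + 4² + 6² = 1 + 16 + 36 = 53
53 = (4,5)_12 → 4² + 5² = 16 + 25 = 41
41 = (3,5)_12 → 3² + 5² = 9 + 25 = 34
34 = (2,10)_12 → 2² + 10² = 4 + 100 = 104
104 = (8,8)_12 → 8² + 8² = 64 + 64 = 128
128 = (10,8)_12 → 10² + 8² = 100 + 64 = 164
164 = (1,1,8)_12 → 1² + 1² + 8² = 1 + 1 + 64 = 66
66 = (5,6)_12 → 5² + 6² = 25 + 36 = 61
61 = (5,1)_12 → 5² + 1² = 25 + 1 = 26
26 = (2,2)_12 → 2² + 2² = 4 + 4 = 8
8 = (8)_12 → 8² = 64
64 = (5,4)_12 → 5² + 4² = 25 + 16 = 41  — 41 repeats.
That took 13 steps.

13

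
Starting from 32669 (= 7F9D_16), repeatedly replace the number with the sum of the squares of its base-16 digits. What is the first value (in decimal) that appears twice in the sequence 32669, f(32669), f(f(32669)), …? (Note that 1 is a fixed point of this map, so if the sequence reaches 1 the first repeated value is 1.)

169

32669 = (7,15,9,13)_16 → 7² + 15² + 9² + 13² = 49 + 225 + 81 + 169 = 524
524 = (2,0,12)_16 → 2² + 0² + 12² = 4 + 0 + 144 = 148
148 = (9,4)_16 → 9² + 4² = 81 + 16 = 97
97 = (6,1)_16 → 6² + 1² = 36 + 1 = 37
37 = (2,5)_16 → 2² + 5² = 4 + 25 = 29
29 = (1,13)_16 → 1² + 13² = 1 + 169 = 170
170 = (10,10)_16 → 10² + 10² = 100 + 100 = 200
200 = (12,8)_16 → 12² + 8² = 144 + 64 = 208
208 = (13,0)_16 → 13² + 0² = 169 + 0 = 169
169 = (10,9)_16 → 10² + 9² = 100 + 81 = 181
181 = (11,5)_16 → 11² + 5² = 121 + 25 = 146
146 = (9,2)_16 → 9² + 2² = 81 + 4 = 85
85 = (5,5)_16 → 5² + 5² = 25 + 25 = 50
50 = (3,2)_16 → 3² + 2² = 9 + 4 = 13
13 = (13)_16 → 13² = 169  — 169 already appeared earlier.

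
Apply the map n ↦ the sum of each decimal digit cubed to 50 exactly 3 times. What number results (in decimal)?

50 → 5³ + 0³ = 125
125 → 1³ + 2³ + 5³ = 134
134 → 1³ + 3³ + 4³ = 92

92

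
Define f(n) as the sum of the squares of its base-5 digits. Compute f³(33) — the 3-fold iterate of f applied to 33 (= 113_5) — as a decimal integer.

33 = (1,1,3)_5 → 11
11 = (2,1)_5 → 5
5 = (1,0)_5 → 1

1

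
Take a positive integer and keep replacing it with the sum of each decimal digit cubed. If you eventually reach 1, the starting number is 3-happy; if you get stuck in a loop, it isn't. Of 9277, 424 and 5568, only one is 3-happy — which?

9277

9277: 9277 → 1423 → 100 → 1  — reaches 1 (3-happy)
424: 424 → 136 → 244 → 136  — repeats 136 (not 3-happy)
5568: 5568 → 978 → 1584 → 702 → 351 → 153 → 153  — repeats 153 (not 3-happy)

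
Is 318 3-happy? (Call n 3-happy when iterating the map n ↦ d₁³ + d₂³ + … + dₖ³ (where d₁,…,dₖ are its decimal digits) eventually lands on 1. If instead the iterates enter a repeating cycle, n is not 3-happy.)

not 3-happy

318 → 3³ + 1³ + 8³ = 27 + 1 + 512 = 540
540 → 5³ + 4³ + 0³ = 125 + 64 + 0 = 189
189 → 1³ + 8³ + 9³ = 1 + 512 + 729 = 1242
1242 → 1³ + 2³ + 4³ + 2³ = 1 + 8 + 64 + 8 = 81
81 → 8³ + 1³ = 512 + 1 = 513
513 → 5³ + 1³ + 3³ = 125 + 1 + 27 = 153
153 → 1³ + 5³ + 3³ = 1 + 125 + 27 = 153  — 153 already seen; the sequence cycles without reaching 1.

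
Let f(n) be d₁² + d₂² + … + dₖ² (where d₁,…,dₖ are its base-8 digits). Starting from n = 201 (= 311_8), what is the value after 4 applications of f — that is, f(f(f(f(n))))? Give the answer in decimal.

201 = (3,1,1)_8 → 3² + 1² + 1² = 9 + 1 + 1 = 11
11 = (1,3)_8 → 1² + 3² = 1 + 9 = 10
10 = (1,2)_8 → 1² + 2² = 1 + 4 = 5
5 = (5)_8 → 5² = 25

25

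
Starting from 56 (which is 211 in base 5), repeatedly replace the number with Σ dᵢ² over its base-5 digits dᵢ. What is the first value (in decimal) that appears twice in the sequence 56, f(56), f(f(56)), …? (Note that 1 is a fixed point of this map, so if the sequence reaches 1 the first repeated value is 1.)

4

56 = (2,1,1)_5 → 2² + 1² + 1² = 4 + 1 + 1 = 6
6 = (1,1)_5 → 1² + 1² = 1 + 1 = 2
2 = (2)_5 → 2² = 4
4 = (4)_5 → 4² = 16
16 = (3,1)_5 → 3² + 1² = 9 + 1 = 10
10 = (2,0)_5 → 2² + 0² = 4 + 0 = 4  — 4 already appeared earlier.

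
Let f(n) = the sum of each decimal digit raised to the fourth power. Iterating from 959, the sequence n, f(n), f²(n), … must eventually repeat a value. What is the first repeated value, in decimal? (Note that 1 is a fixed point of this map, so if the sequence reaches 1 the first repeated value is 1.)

8208

959 → 9⁴ + 5⁴ + 9⁴ = 6561 + 625 + 6561 = 13747
13747 → 1⁴ + 3⁴ + 7⁴ + 4⁴ + 7⁴ = 1 + 81 + 2401 + 256 + 2401 = 5140
5140 → 5⁴ + 1⁴ + 4⁴ + 0⁴ = 625 + 1 + 256 + 0 = 882
882 → 8⁴ + 8⁴ + 2⁴ = 4096 + 4096 + 16 = 8208
8208 → 8⁴ + 2⁴ + 0⁴ + 8⁴ = 4096 + 16 + 0 + 4096 = 8208  — 8208 already appeared earlier.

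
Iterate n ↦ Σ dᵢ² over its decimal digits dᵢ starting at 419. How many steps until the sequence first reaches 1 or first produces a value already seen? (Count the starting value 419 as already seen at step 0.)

10

419 → 4² + 1² + 9² = 16 + 1 + 81 = 98
98 → 9² + 8² = 81 + 64 = 145
145 → 1² + 4² + 5² = 1 + 16 + 25 = 42
42 → 4² + 2² = 16 + 4 = 20
20 → 2² + 0² = 4 + 0 = 4
4 → 4² = 16
16 → 1² + 6² = 1 + 36 = 37
37 → 3² + 7² = 9 + 49 = 58
58 → 5² + 8² = 25 + 64 = 89
89 → 8² + 9² = 64 + 81 = 145  — 145 repeats.
That took 10 steps.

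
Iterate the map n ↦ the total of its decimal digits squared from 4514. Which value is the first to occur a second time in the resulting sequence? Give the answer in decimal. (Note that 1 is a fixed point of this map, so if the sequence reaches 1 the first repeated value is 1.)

58

4514 → 4² + 5² + 1² + 4² = 16 + 25 + 1 + 16 = 58
58 → 5² + 8² = 25 + 64 = 89
89 → 8² + 9² = 64 + 81 = 145
145 → 1² + 4² + 5² = 1 + 16 + 25 = 42
42 → 4² + 2² = 16 + 4 = 20
20 → 2² + 0² = 4 + 0 = 4
4 → 4² = 16
16 → 1² + 6² = 1 + 36 = 37
37 → 3² + 7² = 9 + 49 = 58  — 58 already appeared earlier.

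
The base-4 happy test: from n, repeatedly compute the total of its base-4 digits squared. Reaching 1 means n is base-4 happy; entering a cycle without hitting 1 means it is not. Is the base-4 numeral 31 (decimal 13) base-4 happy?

base-4 happy

13 = (3,1)_4 → 3² + 1² = 10
10 = (2,2)_4 → 2² + 2² = 8
8 = (2,0)_4 → 2² + 0² = 4
4 = (1,0)_4 → 1² + 0² = 1  — reached 1.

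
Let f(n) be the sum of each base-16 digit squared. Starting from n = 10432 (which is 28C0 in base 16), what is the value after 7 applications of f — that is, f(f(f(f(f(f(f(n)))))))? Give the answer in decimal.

10432 = (2,8,12,0)_16 → 212
212 = (13,4)_16 → 185
185 = (11,9)_16 → 202
202 = (12,10)_16 → 244
244 = (15,4)_16 → 241
241 = (15,1)_16 → 226
226 = (14,2)_16 → 200

200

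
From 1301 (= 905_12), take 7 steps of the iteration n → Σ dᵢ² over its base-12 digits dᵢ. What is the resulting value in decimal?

64

1301 = (9,0,5)_12 → 9² + 0² + 5² = 81 + 0 + 25 = 106
106 = (8,10)_12 → 8² + 10² = 64 + 100 = 164
164 = (1,1,8)_12 → 1² + 1² + 8² = 1 + 1 + 64 = 66
66 = (5,6)_12 → 5² + 6² = 25 + 36 = 61
61 = (5,1)_12 → 5² + 1² = 25 + 1 = 26
26 = (2,2)_12 → 2² + 2² = 4 + 4 = 8
8 = (8)_12 → 8² = 64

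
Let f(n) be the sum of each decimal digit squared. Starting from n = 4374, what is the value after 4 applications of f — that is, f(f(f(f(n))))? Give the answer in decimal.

61

4374 → 4² + 3² + 7² + 4² = 16 + 9 + 49 + 16 = 90
90 → 9² + 0² = 81 + 0 = 81
81 → 8² + 1² = 64 + 1 = 65
65 → 6² + 5² = 36 + 25 = 61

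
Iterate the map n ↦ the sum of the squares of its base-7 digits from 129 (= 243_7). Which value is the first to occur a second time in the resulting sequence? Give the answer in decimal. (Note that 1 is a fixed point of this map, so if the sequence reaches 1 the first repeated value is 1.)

29

129 = (2,4,3)_7 → 2² + 4² + 3² = 29
29 = (4,1)_7 → 4² + 1² = 17
17 = (2,3)_7 → 2² + 3² = 13
13 = (1,6)_7 → 1² + 6² = 37
37 = (5,2)_7 → 5² + 2² = 29  — 29 already appeared earlier.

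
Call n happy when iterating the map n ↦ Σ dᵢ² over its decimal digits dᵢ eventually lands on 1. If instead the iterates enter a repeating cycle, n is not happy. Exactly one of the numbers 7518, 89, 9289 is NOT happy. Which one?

89

7518: 7518 → 139 → 91 → 82 → 68 → 100 → 1  — reaches 1 (happy)
89: 89 → 145 → 42 → 20 → 4 → 16 → 37 → 58 → 89  — repeats 89 (not happy)
9289: 9289 → 230 → 13 → 10 → 1  — reaches 1 (happy)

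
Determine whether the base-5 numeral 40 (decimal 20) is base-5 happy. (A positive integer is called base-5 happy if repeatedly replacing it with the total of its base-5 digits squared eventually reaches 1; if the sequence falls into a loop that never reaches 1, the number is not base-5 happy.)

20 = (4,0)_5 → 4² + 0² = 16
16 = (3,1)_5 → 3² + 1² = 10
10 = (2,0)_5 → 2² + 0² = 4
4 = (4)_5 → 4² = 16  — 16 already seen; the sequence cycles without reaching 1.

not base-5 happy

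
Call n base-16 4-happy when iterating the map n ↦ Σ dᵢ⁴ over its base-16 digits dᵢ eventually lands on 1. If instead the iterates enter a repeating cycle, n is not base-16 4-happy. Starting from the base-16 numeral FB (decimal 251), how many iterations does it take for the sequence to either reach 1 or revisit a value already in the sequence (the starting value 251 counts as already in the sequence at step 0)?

251 = (15,11)_16 → 15⁴ + 11⁴ = 50625 + 14641 = 65266
65266 = (15,14,15,2)_16 → 15⁴ + 14⁴ + 15⁴ + 2⁴ = 50625 + 38416 + 50625 + 16 = 139682
139682 = (2,2,1,10,2)_16 → 2⁴ + 2⁴ + 1⁴ + 10⁴ + 2⁴ = 16 + 16 + 1 + 10000 + 16 = 10049
10049 = (2,7,4,1)_16 → 2⁴ + 7⁴ + 4⁴ + 1⁴ = 16 + 2401 + 256 + 1 = 2674
2674 = (10,7,2)_16 → 10⁴ + 7⁴ + 2⁴ = 10000 + 2401 + 16 = 12417
12417 = (3,0,8,1)_16 → 3⁴ + 0⁴ + 8⁴ + 1⁴ = 81 + 0 + 4096 + 1 = 4178
4178 = (1,0,5,2)_16 → 1⁴ + 0⁴ + 5⁴ + 2⁴ = 1 + 0 + 625 + 16 = 642
642 = (2,8,2)_16 → 2⁴ + 8⁴ + 2⁴ = 16 + 4096 + 16 = 4128
4128 = (1,0,2,0)_16 → 1⁴ + 0⁴ + 2⁴ + 0⁴ = 1 + 0 + 16 + 0 = 17
17 = (1,1)_16 → 1⁴ + 1⁴ = 1 + 1 = 2
2 = (2)_16 → 2⁴ = 16
16 = (1,0)_16 → 1⁴ + 0⁴ = 1 + 0 = 1  — reached 1.
That took 12 steps.

12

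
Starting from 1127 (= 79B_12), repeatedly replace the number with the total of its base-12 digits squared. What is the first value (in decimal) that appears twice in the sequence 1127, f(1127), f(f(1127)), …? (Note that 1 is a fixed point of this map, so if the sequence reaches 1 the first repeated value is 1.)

1127 = (7,9,11)_12 → 7² + 9² + 11² = 49 + 81 + 121 = 251
251 = (1,8,11)_12 → 1² + 8² + 11² = 1 + 64 + 121 = 186
186 = (1,3,6)_12 → 1² + 3² + 6² = 1 + 9 + 36 = 46
46 = (3,10)_12 → 3² + 10² = 9 + 100 = 109
109 = (9,1)_12 → 9² + 1² = 81 + 1 = 82
82 = (6,10)_12 → 6² + 10² = 36 + 100 = 136
136 = (11,4)_12 → 11² + 4² = 121 + 16 = 137
137 = (11,5)_12 → 11² + 5² = 121 + 25 = 146
146 = (1,0,2)_12 → 1² + 0² + 2² = 1 + 0 + 4 = 5
5 = (5)_12 → 5² = 25
25 = (2,1)_12 → 2² + 1² = 4 + 1 = 5  — 5 already appeared earlier.

5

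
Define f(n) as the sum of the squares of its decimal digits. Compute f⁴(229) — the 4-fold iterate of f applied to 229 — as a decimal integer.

20

229 → 89
89 → 145
145 → 42
42 → 20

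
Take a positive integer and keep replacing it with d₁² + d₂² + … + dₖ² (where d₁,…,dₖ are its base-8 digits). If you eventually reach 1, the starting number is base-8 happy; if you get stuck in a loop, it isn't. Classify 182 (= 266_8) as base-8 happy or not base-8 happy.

base-8 happy

182 = (2,6,6)_8 → 2² + 6² + 6² = 4 + 36 + 36 = 76
76 = (1,1,4)_8 → 1² + 1² + 4² = 1 + 1 + 16 = 18
18 = (2,2)_8 → 2² + 2² = 4 + 4 = 8
8 = (1,0)_8 → 1² + 0² = 1 + 0 = 1  — reached 1.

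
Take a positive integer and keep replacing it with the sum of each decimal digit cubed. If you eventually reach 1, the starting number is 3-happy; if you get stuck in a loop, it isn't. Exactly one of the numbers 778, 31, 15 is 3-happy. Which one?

778: 778 → 1198 → 1243 → 100 → 1  — reaches 1 (3-happy)
31: 31 → 28 → 520 → 133 → 55 → 250 → 133  — repeats 133 (not 3-happy)
15: 15 → 126 → 225 → 141 → 66 → 432 → 99 → 1458 → 702 → 351 → 153 → 153  — repeats 153 (not 3-happy)

778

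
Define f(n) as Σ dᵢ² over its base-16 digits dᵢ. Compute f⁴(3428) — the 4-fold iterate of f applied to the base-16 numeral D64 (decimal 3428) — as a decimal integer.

197

3428 = (13,6,4)_16 → 13² + 6² + 4² = 169 + 36 + 16 = 221
221 = (13,13)_16 → 13² + 13² = 169 + 169 = 338
338 = (1,5,2)_16 → 1² + 5² + 2² = 1 + 25 + 4 = 30
30 = (1,14)_16 → 1² + 14² = 1 + 196 = 197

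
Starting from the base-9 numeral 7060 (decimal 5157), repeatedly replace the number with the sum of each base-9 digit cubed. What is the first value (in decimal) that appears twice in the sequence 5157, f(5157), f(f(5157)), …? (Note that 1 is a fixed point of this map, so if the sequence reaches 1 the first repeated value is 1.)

5157 = (7,0,6,0)_9 → 7³ + 0³ + 6³ + 0³ = 343 + 0 + 216 + 0 = 559
559 = (6,8,1)_9 → 6³ + 8³ + 1³ = 216 + 512 + 1 = 729
729 = (1,0,0,0)_9 → 1³ + 0³ + 0³ + 0³ = 1 + 0 + 0 + 0 = 1  — reached the fixed point 1.
1 → 1, so 1 is the first repeated value.

1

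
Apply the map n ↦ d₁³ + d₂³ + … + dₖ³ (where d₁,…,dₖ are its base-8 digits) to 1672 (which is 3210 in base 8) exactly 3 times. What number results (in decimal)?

1672 = (3,2,1,0)_8 → 36
36 = (4,4)_8 → 128
128 = (2,0,0)_8 → 8

8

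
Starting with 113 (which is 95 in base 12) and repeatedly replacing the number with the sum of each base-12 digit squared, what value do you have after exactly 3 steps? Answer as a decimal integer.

113 = (9,5)_12 → 9² + 5² = 106
106 = (8,10)_12 → 8² + 10² = 164
164 = (1,1,8)_12 → 1² + 1² + 8² = 66

66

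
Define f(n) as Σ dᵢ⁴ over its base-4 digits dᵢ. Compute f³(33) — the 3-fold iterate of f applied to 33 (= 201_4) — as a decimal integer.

16

33 = (2,0,1)_4 → 17
17 = (1,0,1)_4 → 2
2 = (2)_4 → 16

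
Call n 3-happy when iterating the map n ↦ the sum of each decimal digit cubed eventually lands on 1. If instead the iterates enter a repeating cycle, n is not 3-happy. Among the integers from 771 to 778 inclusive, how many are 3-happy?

1

771: 771 → 687 → 1071 → 345 → 216 → 225 → 141 → 66 → 432 → 99 → 1458 → 702 → 351 → 153 → 153  — not 3-happy
772: 772 → 694 → 1009 → 730 → 370 → 370  — not 3-happy
773: 773 → 713 → 371 → 371  — not 3-happy
774: 774 → 750 → 468 → 792 → 1080 → 513 → 153 → 153  — not 3-happy
775: 775 → 811 → 514 → 190 → 730 → 370 → 370  — not 3-happy
776: 776 → 902 → 737 → 713 → 371 → 371  — not 3-happy
777: 777 → 1029 → 738 → 882 → 1032 → 36 → 243 → 99 → 1458 → 702 → 351 → 153 → 153  — not 3-happy
778: 778 → 1198 → 1243 → 100 → 1  — 3-happy
3-happy: 778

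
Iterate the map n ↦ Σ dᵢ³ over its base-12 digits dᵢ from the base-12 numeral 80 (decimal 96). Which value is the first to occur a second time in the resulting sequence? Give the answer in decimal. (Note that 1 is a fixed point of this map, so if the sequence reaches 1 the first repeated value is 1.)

96 = (8,0)_12 → 512
512 = (3,6,8)_12 → 755
755 = (5,2,11)_12 → 1464
1464 = (10,2,0)_12 → 1008
1008 = (7,0,0)_12 → 343
343 = (2,4,7)_12 → 415
415 = (2,10,7)_12 → 1351
1351 = (9,4,7)_12 → 1136
1136 = (7,10,8)_12 → 1855
1855 = (1,0,10,7)_12 → 1344
1344 = (9,4,0)_12 → 793
793 = (5,6,1)_12 → 342
342 = (2,4,6)_12 → 288
288 = (2,0,0)_12 → 8
8 = (8)_12 → 512  — 512 already appeared earlier.

512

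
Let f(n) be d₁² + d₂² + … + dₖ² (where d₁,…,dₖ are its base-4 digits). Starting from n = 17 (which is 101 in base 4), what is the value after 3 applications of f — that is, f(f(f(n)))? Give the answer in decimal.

17 = (1,0,1)_4 → 1² + 0² + 1² = 2
2 = (2)_4 → 2² = 4
4 = (1,0)_4 → 1² + 0² = 1

1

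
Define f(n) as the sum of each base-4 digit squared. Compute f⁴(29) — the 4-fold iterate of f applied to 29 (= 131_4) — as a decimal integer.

8

29 = (1,3,1)_4 → 11
11 = (2,3)_4 → 13
13 = (3,1)_4 → 10
10 = (2,2)_4 → 8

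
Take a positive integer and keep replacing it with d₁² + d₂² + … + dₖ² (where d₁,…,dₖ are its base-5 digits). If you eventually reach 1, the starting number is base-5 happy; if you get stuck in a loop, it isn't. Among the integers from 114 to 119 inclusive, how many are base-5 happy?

2

114: 114 → 36 → 6 → 2 → 4 → 16 → 10 → 4  (repeats 4)
115: 115 → 25 → 1  (reaches 1)
116: 116 → 26 → 2 → 4 → 16 → 10 → 4  (repeats 4)
117: 117 → 29 → 17 → 13 → 13  (repeats 13)
118: 118 → 34 → 18 → 18  (repeats 18)
119: 119 → 41 → 11 → 5 → 1  (reaches 1)
base-5 happy: 115, 119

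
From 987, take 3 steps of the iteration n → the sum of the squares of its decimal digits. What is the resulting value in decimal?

987 → 9² + 8² + 7² = 81 + 64 + 49 = 194
194 → 1² + 9² + 4² = 1 + 81 + 16 = 98
98 → 9² + 8² = 81 + 64 = 145

145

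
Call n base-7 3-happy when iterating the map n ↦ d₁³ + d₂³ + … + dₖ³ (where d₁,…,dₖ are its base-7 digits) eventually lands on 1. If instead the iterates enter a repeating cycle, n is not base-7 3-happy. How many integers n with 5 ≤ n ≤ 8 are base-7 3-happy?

1

5: 5 → 125 → 251 → 341 → 557 → 137 → 197 → 65 → 17 → 35 → 125  — not base-7 3-happy
6: 6 → 216 → 288 → 342 → 648 → 282 → 258 → 342  — not base-7 3-happy
7: 7 → 1  — base-7 3-happy
8: 8 → 2 → 8  — not base-7 3-happy
base-7 3-happy: 7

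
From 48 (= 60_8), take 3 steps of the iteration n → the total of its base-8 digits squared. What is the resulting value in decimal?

48 = (6,0)_8 → 6² + 0² = 36 + 0 = 36
36 = (4,4)_8 → 4² + 4² = 16 + 16 = 32
32 = (4,0)_8 → 4² + 0² = 16 + 0 = 16

16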